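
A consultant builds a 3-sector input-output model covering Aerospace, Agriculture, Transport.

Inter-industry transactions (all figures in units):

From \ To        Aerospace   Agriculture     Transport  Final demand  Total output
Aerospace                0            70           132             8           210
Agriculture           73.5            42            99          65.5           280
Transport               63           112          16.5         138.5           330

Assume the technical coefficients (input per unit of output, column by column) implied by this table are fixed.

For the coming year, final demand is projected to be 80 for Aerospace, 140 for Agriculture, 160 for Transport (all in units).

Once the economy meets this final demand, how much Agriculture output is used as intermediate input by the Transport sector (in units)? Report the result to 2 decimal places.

Technical coefficients a_ij = z_ij / X_j:
  a_11 = 0/210 = 0.00, a_21 = 73.5/210 = 0.35, a_31 = 63/210 = 0.30
  a_12 = 70/280 = 0.25, a_22 = 42/280 = 0.15, a_32 = 112/280 = 0.40
  a_13 = 132/330 = 0.40, a_23 = 99/330 = 0.30, a_33 = 16.5/330 = 0.05
I − A =
  [   1.00    -0.25    -0.40]
  [  -0.35     0.85    -0.30]
  [  -0.30    -0.40     0.95]
Cofactors of I−A, C_ij = (−1)^(i+j)·(minor ij) (rows/columns in the sector order above):
  C_11 = (0.85)(0.95) − (-0.30)(-0.40) = 0.6875
  C_12 = −[(-0.35)(0.95) − (-0.30)(-0.30)] = 0.4225
  C_13 = (-0.35)(-0.40) − (0.85)(-0.30) = 0.3950
  C_21 = −[(-0.25)(0.95) − (-0.40)(-0.40)] = 0.3975
  C_22 = (1.00)(0.95) − (-0.40)(-0.30) = 0.8300
  C_23 = −[(1.00)(-0.40) − (-0.25)(-0.30)] = 0.4750
  C_31 = (-0.25)(-0.30) − (-0.40)(0.85) = 0.4150
  C_32 = −[(1.00)(-0.30) − (-0.40)(-0.35)] = 0.4400
  C_33 = (1.00)(0.85) − (-0.25)(-0.35) = 0.7625
det(I−A) = Σ_j (I−A)_1j·C_1j = (1.00)(0.6875) + (-0.25)(0.4225) + (-0.40)(0.3950) = 0.423875
adj(I−A) = Cᵀ =
  [ 0.6875   0.3975   0.4150]
  [ 0.4225   0.8300   0.4400]
  [ 0.3950   0.4750   0.7625]
(I − A)⁻¹ = adj(I−A) / det(I−A) ≈
  [   1.6219     0.9378     0.9791]
  [   0.9968     1.9581     1.0380]
  [   0.9319     1.1206     1.7989]
First solve x = (I − A)⁻¹ d = adj(I−A)·d / det(I−A); in particular x_3 = (0.3950·80 + 0.4750·140 + 0.7625·160) / 0.423875 = 220.10 / 0.423875 ≈ 519.2569.
Intermediate flow from 2 to 3: z_23 = a_23 · x_3 = 0.30 × 220.10 / 0.423875 = 66.03 / 0.423875 ≈ 155.78.

z_23 = 155.78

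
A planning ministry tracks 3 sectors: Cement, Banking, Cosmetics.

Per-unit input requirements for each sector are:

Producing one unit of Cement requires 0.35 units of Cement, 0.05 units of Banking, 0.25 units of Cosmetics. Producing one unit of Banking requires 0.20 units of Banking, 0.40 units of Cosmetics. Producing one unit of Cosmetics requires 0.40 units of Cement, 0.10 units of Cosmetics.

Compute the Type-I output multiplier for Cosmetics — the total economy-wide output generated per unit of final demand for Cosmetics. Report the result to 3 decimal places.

m_3 = 2.263

I − A =
  [   0.65     0.00    -0.40]
  [  -0.05     0.80     0.00]
  [  -0.25    -0.40     0.90]
Cofactors of I−A, C_ij = (−1)^(i+j)·(minor ij) (rows/columns in the sector order above):
  C_11 = (0.80)(0.90) − (0.00)(-0.40) = 0.7200
  C_12 = −[(-0.05)(0.90) − (0.00)(-0.25)] = 0.0450
  C_13 = (-0.05)(-0.40) − (0.80)(-0.25) = 0.2200
  C_21 = −[(0.00)(0.90) − (-0.40)(-0.40)] = 0.1600
  C_22 = (0.65)(0.90) − (-0.40)(-0.25) = 0.4850
  C_23 = −[(0.65)(-0.40) − (0.00)(-0.25)] = 0.2600
  C_31 = (0.00)(0.00) − (-0.40)(0.80) = 0.3200
  C_32 = −[(0.65)(0.00) − (-0.40)(-0.05)] = 0.0200
  C_33 = (0.65)(0.80) − (0.00)(-0.05) = 0.5200
det(I−A) = Σ_j (I−A)_1j·C_1j = (0.65)(0.7200) + (0.00)(0.0450) + (-0.40)(0.2200) = 0.3800
adj(I−A) = Cᵀ =
  [ 0.7200   0.1600   0.3200]
  [ 0.0450   0.4850   0.0200]
  [ 0.2200   0.2600   0.5200]
(I − A)⁻¹ = adj(I−A) / det(I−A) ≈
  [   1.8947     0.4211     0.8421]
  [   0.1184     1.2763     0.0526]
  [   0.5789     0.6842     1.3684]
The output multiplier for sector j is the column-j sum of the Leontief inverse (I − A)⁻¹ = adj(I−A) / det(I−A).
Column 3 of adj(I−A): (0.3200, 0.0200, 0.5200); det(I−A) = 0.3800.
m_3 = (0.3200 + 0.0200 + 0.5200) / 0.3800 = 0.86 / 0.3800 ≈ 2.263.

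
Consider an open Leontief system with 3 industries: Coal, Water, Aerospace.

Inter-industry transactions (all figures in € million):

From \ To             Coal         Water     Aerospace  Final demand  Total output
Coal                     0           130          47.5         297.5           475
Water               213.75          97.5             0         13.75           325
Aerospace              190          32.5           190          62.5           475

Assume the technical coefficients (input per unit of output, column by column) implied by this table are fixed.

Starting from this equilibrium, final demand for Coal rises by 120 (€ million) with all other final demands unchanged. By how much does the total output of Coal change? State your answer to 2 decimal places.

Technical coefficients a_ij = z_ij / X_j:
  a_11 = 0/475 = 0.00, a_21 = 213.75/475 = 0.45, a_31 = 190/475 = 0.40
  a_12 = 130/325 = 0.40, a_22 = 97.5/325 = 0.30, a_32 = 32.5/325 = 0.10
  a_13 = 47.5/475 = 0.10, a_23 = 0/475 = 0.00, a_33 = 190/475 = 0.40
I − A =
  [   1.00    -0.40    -0.10]
  [  -0.45     0.70     0.00]
  [  -0.40    -0.10     0.60]
Cofactors of I−A, C_ij = (−1)^(i+j)·(minor ij) (rows/columns in the sector order above):
  C_11 = (0.70)(0.60) − (0.00)(-0.10) = 0.4200
  C_12 = −[(-0.45)(0.60) − (0.00)(-0.40)] = 0.2700
  C_13 = (-0.45)(-0.10) − (0.70)(-0.40) = 0.3250
  C_21 = −[(-0.40)(0.60) − (-0.10)(-0.10)] = 0.2500
  C_22 = (1.00)(0.60) − (-0.10)(-0.40) = 0.5600
  C_23 = −[(1.00)(-0.10) − (-0.40)(-0.40)] = 0.2600
  C_31 = (-0.40)(0.00) − (-0.10)(0.70) = 0.0700
  C_32 = −[(1.00)(0.00) − (-0.10)(-0.45)] = 0.0450
  C_33 = (1.00)(0.70) − (-0.40)(-0.45) = 0.5200
det(I−A) = Σ_j (I−A)_1j·C_1j = (1.00)(0.4200) + (-0.40)(0.2700) + (-0.10)(0.3250) = 0.2795
adj(I−A) = Cᵀ =
  [ 0.4200   0.2500   0.0700]
  [ 0.2700   0.5600   0.0450]
  [ 0.3250   0.2600   0.5200]
(I − A)⁻¹ = adj(I−A) / det(I−A) ≈
  [   1.5027     0.8945     0.2504]
  [   0.9660     2.0036     0.1610]
  [   1.1628     0.9302     1.8605]
Δx = (I − A)⁻¹ Δd with Δd having +120 in the Coal component and 0 elsewhere.
So Δx_1 = L_11 · (+120), where L_11 = adj(I−A)_11 / det(I−A) = 0.4200 / 0.2795.
Δx_1 = 0.4200 × (+120) / 0.2795 = 50.40 / 0.2795 ≈ 180.32.

Δx_1 = 180.32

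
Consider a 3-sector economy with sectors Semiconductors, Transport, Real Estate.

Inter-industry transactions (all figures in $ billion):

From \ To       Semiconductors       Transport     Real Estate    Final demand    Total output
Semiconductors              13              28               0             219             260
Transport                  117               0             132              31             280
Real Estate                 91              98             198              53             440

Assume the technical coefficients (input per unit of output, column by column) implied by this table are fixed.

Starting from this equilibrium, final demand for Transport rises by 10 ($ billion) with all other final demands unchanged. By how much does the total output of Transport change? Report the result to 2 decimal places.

Technical coefficients a_ij = z_ij / X_j:
  a_11 = 13/260 = 0.05, a_21 = 117/260 = 0.45, a_31 = 91/260 = 0.35
  a_12 = 28/280 = 0.10, a_22 = 0/280 = 0.00, a_32 = 98/280 = 0.35
  a_13 = 0/440 = 0.00, a_23 = 132/440 = 0.30, a_33 = 198/440 = 0.45
I − A =
  [   0.95    -0.10     0.00]
  [  -0.45     1.00    -0.30]
  [  -0.35    -0.35     0.55]
Cofactors of I−A, C_ij = (−1)^(i+j)·(minor ij) (rows/columns in the sector order above):
  C_11 = (1.00)(0.55) − (-0.30)(-0.35) = 0.4450
  C_12 = −[(-0.45)(0.55) − (-0.30)(-0.35)] = 0.3525
  C_13 = (-0.45)(-0.35) − (1.00)(-0.35) = 0.5075
  C_21 = −[(-0.10)(0.55) − (0.00)(-0.35)] = 0.0550
  C_22 = (0.95)(0.55) − (0.00)(-0.35) = 0.5225
  C_23 = −[(0.95)(-0.35) − (-0.10)(-0.35)] = 0.3675
  C_31 = (-0.10)(-0.30) − (0.00)(1.00) = 0.0300
  C_32 = −[(0.95)(-0.30) − (0.00)(-0.45)] = 0.2850
  C_33 = (0.95)(1.00) − (-0.10)(-0.45) = 0.9050
det(I−A) = Σ_j (I−A)_1j·C_1j = (0.95)(0.4450) + (-0.10)(0.3525) + (0.00)(0.5075) = 0.3875
adj(I−A) = Cᵀ =
  [ 0.4450   0.0550   0.0300]
  [ 0.3525   0.5225   0.2850]
  [ 0.5075   0.3675   0.9050]
(I − A)⁻¹ = adj(I−A) / det(I−A) ≈
  [   1.1484     0.1419     0.0774]
  [   0.9097     1.3484     0.7355]
  [   1.3097     0.9484     2.3355]
Δx = (I − A)⁻¹ Δd with Δd having +10 in the Transport component and 0 elsewhere.
So Δx_2 = L_22 · (+10), where L_22 = adj(I−A)_22 / det(I−A) = 0.5225 / 0.3875.
Δx_2 = 0.5225 × (+10) / 0.3875 = 5.225 / 0.3875 ≈ 13.48.

Δx_2 = 13.48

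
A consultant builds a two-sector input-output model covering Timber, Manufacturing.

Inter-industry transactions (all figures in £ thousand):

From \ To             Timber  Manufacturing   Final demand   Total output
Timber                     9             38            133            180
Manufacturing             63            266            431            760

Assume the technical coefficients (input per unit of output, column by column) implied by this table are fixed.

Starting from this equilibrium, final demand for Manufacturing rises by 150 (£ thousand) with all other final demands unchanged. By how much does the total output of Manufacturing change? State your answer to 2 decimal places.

Δx_2 = 237.50

Technical coefficients a_ij = z_ij / X_j:
  a_11 = 9/180 = 0.05, a_21 = 63/180 = 0.35
  a_12 = 38/760 = 0.05, a_22 = 266/760 = 0.35
I − A =
  [   0.95    -0.05]
  [  -0.35     0.65]
det(I−A) = (0.95)(0.65) − (-0.05)(-0.35) = 0.6000
adj(I−A) = [[0.65, 0.05], [0.35, 0.95]]
(I − A)⁻¹ = adj(I−A) / det(I−A) ≈
  [   1.0833     0.0833]
  [   0.5833     1.5833]
Δx = (I − A)⁻¹ Δd with Δd having +150 in the Manufacturing component and 0 elsewhere.
So Δx_2 = L_22 · (+150), where L_22 = adj(I−A)_22 / det(I−A) = 0.95 / 0.6000.
Δx_2 = 0.95 × (+150) / 0.6000 = 142.50 / 0.6000 = 237.50.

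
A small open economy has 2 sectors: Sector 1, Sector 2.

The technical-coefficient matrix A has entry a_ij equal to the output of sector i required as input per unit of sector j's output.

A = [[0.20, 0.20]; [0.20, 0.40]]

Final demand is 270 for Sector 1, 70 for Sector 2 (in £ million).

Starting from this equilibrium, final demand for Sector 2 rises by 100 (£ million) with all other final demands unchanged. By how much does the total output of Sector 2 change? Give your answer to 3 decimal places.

I − A =
  [   0.80    -0.20]
  [  -0.20     0.60]
det(I−A) = (0.80)(0.60) − (-0.20)(-0.20) = 0.4400
adj(I−A) = [[0.60, 0.20], [0.20, 0.80]]
(I − A)⁻¹ = adj(I−A) / det(I−A) ≈
  [   1.3636     0.4545]
  [   0.4545     1.8182]
Δx = (I − A)⁻¹ Δd with Δd having +100 in the Sector 2 component and 0 elsewhere.
So Δx_2 = L_22 · (+100), where L_22 = adj(I−A)_22 / det(I−A) = 0.80 / 0.4400.
Δx_2 = 0.80 × (+100) / 0.4400 = 80.00 / 0.4400 ≈ 181.818.

Δx_2 = 181.818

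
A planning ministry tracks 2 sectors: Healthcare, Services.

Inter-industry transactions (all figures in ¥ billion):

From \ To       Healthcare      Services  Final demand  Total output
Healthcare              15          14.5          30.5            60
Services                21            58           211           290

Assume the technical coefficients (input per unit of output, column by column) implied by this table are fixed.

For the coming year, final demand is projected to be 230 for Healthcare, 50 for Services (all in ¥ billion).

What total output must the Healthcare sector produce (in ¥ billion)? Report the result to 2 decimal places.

Technical coefficients a_ij = z_ij / X_j:
  a_11 = 15/60 = 0.25, a_21 = 21/60 = 0.35
  a_12 = 14.5/290 = 0.05, a_22 = 58/290 = 0.20
I − A =
  [   0.75    -0.05]
  [  -0.35     0.80]
det(I−A) = (0.75)(0.80) − (-0.05)(-0.35) = 0.5825
adj(I−A) = [[0.80, 0.05], [0.35, 0.75]]
(I − A)⁻¹ = adj(I−A) / det(I−A) ≈
  [   1.3734     0.0858]
  [   0.6009     1.2876]
x = (I − A)⁻¹ d = adj(I−A)·d / det(I−A), with det(I−A) = 0.5825:
  x_1 = (0.80·230 + 0.05·50) / 0.5825 = 186.50 / 0.5825 ≈ 320.17
  x_2 = (0.35·230 + 0.75·50) / 0.5825 = 118.00 / 0.5825 ≈ 202.58

x_1 = 320.17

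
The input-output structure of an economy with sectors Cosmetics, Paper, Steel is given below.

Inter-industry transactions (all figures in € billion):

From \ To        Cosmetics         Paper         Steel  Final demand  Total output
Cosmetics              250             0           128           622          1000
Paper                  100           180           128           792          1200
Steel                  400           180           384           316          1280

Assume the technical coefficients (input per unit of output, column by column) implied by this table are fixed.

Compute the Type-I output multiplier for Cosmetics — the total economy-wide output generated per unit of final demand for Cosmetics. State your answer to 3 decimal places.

Technical coefficients a_ij = z_ij / X_j:
  a_11 = 250/1000 = 0.25, a_21 = 100/1000 = 0.10, a_31 = 400/1000 = 0.40
  a_12 = 0/1200 = 0.00, a_22 = 180/1200 = 0.15, a_32 = 180/1200 = 0.15
  a_13 = 128/1280 = 0.10, a_23 = 128/1280 = 0.10, a_33 = 384/1280 = 0.30
I − A =
  [   0.75     0.00    -0.10]
  [  -0.10     0.85    -0.10]
  [  -0.40    -0.15     0.70]
Cofactors of I−A, C_ij = (−1)^(i+j)·(minor ij) (rows/columns in the sector order above):
  C_11 = (0.85)(0.70) − (-0.10)(-0.15) = 0.5800
  C_12 = −[(-0.10)(0.70) − (-0.10)(-0.40)] = 0.1100
  C_13 = (-0.10)(-0.15) − (0.85)(-0.40) = 0.3550
  C_21 = −[(0.00)(0.70) − (-0.10)(-0.15)] = 0.0150
  C_22 = (0.75)(0.70) − (-0.10)(-0.40) = 0.4850
  C_23 = −[(0.75)(-0.15) − (0.00)(-0.40)] = 0.1125
  C_31 = (0.00)(-0.10) − (-0.10)(0.85) = 0.0850
  C_32 = −[(0.75)(-0.10) − (-0.10)(-0.10)] = 0.0850
  C_33 = (0.75)(0.85) − (0.00)(-0.10) = 0.6375
det(I−A) = Σ_j (I−A)_1j·C_1j = (0.75)(0.5800) + (0.00)(0.1100) + (-0.10)(0.3550) = 0.3995
adj(I−A) = Cᵀ =
  [ 0.5800   0.0150   0.0850]
  [ 0.1100   0.4850   0.0850]
  [ 0.3550   0.1125   0.6375]
(I − A)⁻¹ = adj(I−A) / det(I−A) ≈
  [   1.4518     0.0375     0.2128]
  [   0.2753     1.2140     0.2128]
  [   0.8886     0.2816     1.5957]
The output multiplier for sector j is the column-j sum of the Leontief inverse (I − A)⁻¹ = adj(I−A) / det(I−A).
Column 1 of adj(I−A): (0.5800, 0.1100, 0.3550); det(I−A) = 0.3995.
m_1 = (0.5800 + 0.1100 + 0.3550) / 0.3995 = 1.045 / 0.3995 ≈ 2.616.

m_1 = 2.616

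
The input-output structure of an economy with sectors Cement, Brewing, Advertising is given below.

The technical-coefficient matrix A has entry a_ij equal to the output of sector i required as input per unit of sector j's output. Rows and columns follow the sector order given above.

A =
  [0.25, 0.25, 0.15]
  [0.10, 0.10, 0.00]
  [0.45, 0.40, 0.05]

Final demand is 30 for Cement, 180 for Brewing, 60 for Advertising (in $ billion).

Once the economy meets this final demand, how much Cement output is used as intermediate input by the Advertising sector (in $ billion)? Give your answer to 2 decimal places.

I − A =
  [   0.75    -0.25    -0.15]
  [  -0.10     0.90     0.00]
  [  -0.45    -0.40     0.95]
Cofactors of I−A, C_ij = (−1)^(i+j)·(minor ij) (rows/columns in the sector order above):
  C_11 = (0.90)(0.95) − (0.00)(-0.40) = 0.8550
  C_12 = −[(-0.10)(0.95) − (0.00)(-0.45)] = 0.0950
  C_13 = (-0.10)(-0.40) − (0.90)(-0.45) = 0.4450
  C_21 = −[(-0.25)(0.95) − (-0.15)(-0.40)] = 0.2975
  C_22 = (0.75)(0.95) − (-0.15)(-0.45) = 0.6450
  C_23 = −[(0.75)(-0.40) − (-0.25)(-0.45)] = 0.4125
  C_31 = (-0.25)(0.00) − (-0.15)(0.90) = 0.1350
  C_32 = −[(0.75)(0.00) − (-0.15)(-0.10)] = 0.0150
  C_33 = (0.75)(0.90) − (-0.25)(-0.10) = 0.6500
det(I−A) = Σ_j (I−A)_1j·C_1j = (0.75)(0.8550) + (-0.25)(0.0950) + (-0.15)(0.4450) = 0.55075
adj(I−A) = Cᵀ =
  [ 0.8550   0.2975   0.1350]
  [ 0.0950   0.6450   0.0150]
  [ 0.4450   0.4125   0.6500]
(I − A)⁻¹ = adj(I−A) / det(I−A) ≈
  [   1.5524     0.5402     0.2451]
  [   0.1725     1.1711     0.0272]
  [   0.8080     0.7490     1.1802]
First solve x = (I − A)⁻¹ d = adj(I−A)·d / det(I−A); in particular x_3 = (0.4450·30 + 0.4125·180 + 0.6500·60) / 0.55075 = 126.60 / 0.55075 ≈ 229.8684.
Intermediate flow from 1 to 3: z_13 = a_13 · x_3 = 0.15 × 126.60 / 0.55075 = 18.99 / 0.55075 ≈ 34.48.

z_13 = 34.48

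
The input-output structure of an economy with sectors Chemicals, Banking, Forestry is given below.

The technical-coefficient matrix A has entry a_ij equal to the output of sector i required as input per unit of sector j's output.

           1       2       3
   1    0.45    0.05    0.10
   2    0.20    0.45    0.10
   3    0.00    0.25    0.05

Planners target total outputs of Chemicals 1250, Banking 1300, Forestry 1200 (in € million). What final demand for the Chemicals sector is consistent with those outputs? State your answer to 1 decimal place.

I − A =
  [   0.55    -0.05    -0.10]
  [  -0.20     0.55    -0.10]
  [   0.00    -0.25     0.95]
d = (I − A) x:
  d_1 = (+0.55)·1250 + (-0.05)·1300 + (-0.10)·1200 = 502.5
  d_2 = (-0.20)·1250 + (+0.55)·1300 + (-0.10)·1200 = 345.0
  d_3 = (+0.00)·1250 + (-0.25)·1300 + (+0.95)·1200 = 815.0

d_1 = 502.5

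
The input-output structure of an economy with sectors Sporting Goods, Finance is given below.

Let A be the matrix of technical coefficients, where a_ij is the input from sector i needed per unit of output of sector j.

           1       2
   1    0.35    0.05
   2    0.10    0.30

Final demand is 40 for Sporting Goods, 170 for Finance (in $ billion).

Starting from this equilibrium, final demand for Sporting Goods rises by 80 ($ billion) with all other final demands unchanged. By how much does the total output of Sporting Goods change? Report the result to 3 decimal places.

I − A =
  [   0.65    -0.05]
  [  -0.10     0.70]
det(I−A) = (0.65)(0.70) − (-0.05)(-0.10) = 0.4500
adj(I−A) = [[0.70, 0.05], [0.10, 0.65]]
(I − A)⁻¹ = adj(I−A) / det(I−A) ≈
  [   1.5556     0.1111]
  [   0.2222     1.4444]
Δx = (I − A)⁻¹ Δd with Δd having +80 in the Sporting Goods component and 0 elsewhere.
So Δx_1 = L_11 · (+80), where L_11 = adj(I−A)_11 / det(I−A) = 0.70 / 0.4500.
Δx_1 = 0.70 × (+80) / 0.4500 = 56.00 / 0.4500 ≈ 124.444.

Δx_1 = 124.444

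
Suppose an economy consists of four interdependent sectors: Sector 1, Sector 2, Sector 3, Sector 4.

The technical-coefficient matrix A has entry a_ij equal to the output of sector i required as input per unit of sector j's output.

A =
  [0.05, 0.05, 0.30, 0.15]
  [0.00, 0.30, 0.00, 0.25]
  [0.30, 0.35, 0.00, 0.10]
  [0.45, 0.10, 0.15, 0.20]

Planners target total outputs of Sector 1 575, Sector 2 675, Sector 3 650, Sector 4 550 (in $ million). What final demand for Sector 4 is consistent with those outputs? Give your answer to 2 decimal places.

d_4 = 16.25

I − A =
  [   0.95    -0.05    -0.30    -0.15]
  [   0.00     0.70     0.00    -0.25]
  [  -0.30    -0.35     1.00    -0.10]
  [  -0.45    -0.10    -0.15     0.80]
d = (I − A) x:
  d_1 = (+0.95)·575 + (-0.05)·675 + (-0.30)·650 + (-0.15)·550 = 235.00
  d_2 = (+0.00)·575 + (+0.70)·675 + (+0.00)·650 + (-0.25)·550 = 335.00
  d_3 = (-0.30)·575 + (-0.35)·675 + (+1.00)·650 + (-0.10)·550 = 186.25
  d_4 = (-0.45)·575 + (-0.10)·675 + (-0.15)·650 + (+0.80)·550 = 16.25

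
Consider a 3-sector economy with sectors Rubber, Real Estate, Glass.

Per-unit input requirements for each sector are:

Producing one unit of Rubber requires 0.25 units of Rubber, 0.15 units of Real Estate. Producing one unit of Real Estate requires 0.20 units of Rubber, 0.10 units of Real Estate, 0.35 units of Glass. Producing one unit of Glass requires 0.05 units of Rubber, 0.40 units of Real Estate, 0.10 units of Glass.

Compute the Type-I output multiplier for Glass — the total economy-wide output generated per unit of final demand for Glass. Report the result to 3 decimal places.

I − A =
  [   0.75    -0.20    -0.05]
  [  -0.15     0.90    -0.40]
  [   0.00    -0.35     0.90]
Cofactors of I−A, C_ij = (−1)^(i+j)·(minor ij) (rows/columns in the sector order above):
  C_11 = (0.90)(0.90) − (-0.40)(-0.35) = 0.6700
  C_12 = −[(-0.15)(0.90) − (-0.40)(0.00)] = 0.1350
  C_13 = (-0.15)(-0.35) − (0.90)(0.00) = 0.0525
  C_21 = −[(-0.20)(0.90) − (-0.05)(-0.35)] = 0.1975
  C_22 = (0.75)(0.90) − (-0.05)(0.00) = 0.6750
  C_23 = −[(0.75)(-0.35) − (-0.20)(0.00)] = 0.2625
  C_31 = (-0.20)(-0.40) − (-0.05)(0.90) = 0.1250
  C_32 = −[(0.75)(-0.40) − (-0.05)(-0.15)] = 0.3075
  C_33 = (0.75)(0.90) − (-0.20)(-0.15) = 0.6450
det(I−A) = Σ_j (I−A)_1j·C_1j = (0.75)(0.6700) + (-0.20)(0.1350) + (-0.05)(0.0525) = 0.472875
adj(I−A) = Cᵀ =
  [ 0.6700   0.1975   0.1250]
  [ 0.1350   0.6750   0.3075]
  [ 0.0525   0.2625   0.6450]
(I − A)⁻¹ = adj(I−A) / det(I−A) ≈
  [   1.4169     0.4177     0.2643]
  [   0.2855     1.4274     0.6503]
  [   0.1110     0.5551     1.3640]
The output multiplier for sector j is the column-j sum of the Leontief inverse (I − A)⁻¹ = adj(I−A) / det(I−A).
Column 3 of adj(I−A): (0.1250, 0.3075, 0.6450); det(I−A) = 0.472875.
m_3 = (0.1250 + 0.3075 + 0.6450) / 0.472875 = 1.0775 / 0.472875 ≈ 2.279.

m_3 = 2.279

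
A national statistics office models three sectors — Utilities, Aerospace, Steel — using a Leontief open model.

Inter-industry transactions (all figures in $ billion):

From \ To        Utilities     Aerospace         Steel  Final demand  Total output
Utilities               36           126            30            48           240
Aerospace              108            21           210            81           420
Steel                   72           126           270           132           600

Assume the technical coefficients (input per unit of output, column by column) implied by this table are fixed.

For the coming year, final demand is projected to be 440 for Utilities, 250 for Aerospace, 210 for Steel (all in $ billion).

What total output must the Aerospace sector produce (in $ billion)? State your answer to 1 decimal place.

x_A = 1470.4

Technical coefficients a_ij = z_ij / X_j:
  a_UU = 36/240 = 0.15, a_AU = 108/240 = 0.45, a_SU = 72/240 = 0.30
  a_UA = 126/420 = 0.30, a_AA = 21/420 = 0.05, a_SA = 126/420 = 0.30
  a_US = 30/600 = 0.05, a_AS = 210/600 = 0.35, a_SS = 270/600 = 0.45
I − A =
  [   0.85    -0.30    -0.05]
  [  -0.45     0.95    -0.35]
  [  -0.30    -0.30     0.55]
Cofactors of I−A, C_ij = (−1)^(i+j)·(minor ij) (rows/columns in the sector order above):
  C_11 = (0.95)(0.55) − (-0.35)(-0.30) = 0.4175
  C_12 = −[(-0.45)(0.55) − (-0.35)(-0.30)] = 0.3525
  C_13 = (-0.45)(-0.30) − (0.95)(-0.30) = 0.4200
  C_21 = −[(-0.30)(0.55) − (-0.05)(-0.30)] = 0.1800
  C_22 = (0.85)(0.55) − (-0.05)(-0.30) = 0.4525
  C_23 = −[(0.85)(-0.30) − (-0.30)(-0.30)] = 0.3450
  C_31 = (-0.30)(-0.35) − (-0.05)(0.95) = 0.1525
  C_32 = −[(0.85)(-0.35) − (-0.05)(-0.45)] = 0.3200
  C_33 = (0.85)(0.95) − (-0.30)(-0.45) = 0.6725
det(I−A) = Σ_j (I−A)_1j·C_1j = (0.85)(0.4175) + (-0.30)(0.3525) + (-0.05)(0.4200) = 0.228125
adj(I−A) = Cᵀ =
  [ 0.4175   0.1800   0.1525]
  [ 0.3525   0.4525   0.3200]
  [ 0.4200   0.3450   0.6725]
(I − A)⁻¹ = adj(I−A) / det(I−A) ≈
  [   1.8301     0.7890     0.6685]
  [   1.5452     1.9836     1.4027]
  [   1.8411     1.5123     2.9479]
x = (I − A)⁻¹ d = adj(I−A)·d / det(I−A), with det(I−A) = 0.228125:
  x_U = (0.4175·440 + 0.1800·250 + 0.1525·210) / 0.228125 = 260.725 / 0.228125 ≈ 1142.9
  x_A = (0.3525·440 + 0.4525·250 + 0.3200·210) / 0.228125 = 335.425 / 0.228125 ≈ 1470.4
  x_S = (0.4200·440 + 0.3450·250 + 0.6725·210) / 0.228125 = 412.275 / 0.228125 ≈ 1807.2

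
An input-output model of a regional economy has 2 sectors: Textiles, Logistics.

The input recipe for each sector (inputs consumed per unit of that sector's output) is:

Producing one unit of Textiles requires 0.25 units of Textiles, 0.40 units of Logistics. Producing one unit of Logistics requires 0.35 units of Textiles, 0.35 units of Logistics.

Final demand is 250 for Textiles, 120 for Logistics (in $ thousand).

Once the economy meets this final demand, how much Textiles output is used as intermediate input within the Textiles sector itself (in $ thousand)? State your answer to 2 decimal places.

I − A =
  [   0.75    -0.35]
  [  -0.40     0.65]
det(I−A) = (0.75)(0.65) − (-0.35)(-0.40) = 0.3475
adj(I−A) = [[0.65, 0.35], [0.40, 0.75]]
(I − A)⁻¹ = adj(I−A) / det(I−A) ≈
  [   1.8705     1.0072]
  [   1.1511     2.1583]
First solve x = (I − A)⁻¹ d = adj(I−A)·d / det(I−A); in particular x_1 = (0.65·250 + 0.35·120) / 0.3475 = 204.50 / 0.3475 ≈ 588.4892.
Intermediate flow from 1 to 1: z_11 = a_11 · x_1 = 0.25 × 204.50 / 0.3475 = 51.125 / 0.3475 ≈ 147.12.

z_11 = 147.12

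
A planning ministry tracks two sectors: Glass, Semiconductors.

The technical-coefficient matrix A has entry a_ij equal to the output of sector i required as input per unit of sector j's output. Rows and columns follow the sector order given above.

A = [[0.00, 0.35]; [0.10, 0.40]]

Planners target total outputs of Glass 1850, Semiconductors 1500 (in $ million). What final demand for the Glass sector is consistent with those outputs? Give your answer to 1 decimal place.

I − A =
  [   1.00    -0.35]
  [  -0.10     0.60]
d = (I − A) x:
  d_1 = (+1.00)·1850 + (-0.35)·1500 = 1325.0
  d_2 = (-0.10)·1850 + (+0.60)·1500 = 715.0

d_1 = 1325.0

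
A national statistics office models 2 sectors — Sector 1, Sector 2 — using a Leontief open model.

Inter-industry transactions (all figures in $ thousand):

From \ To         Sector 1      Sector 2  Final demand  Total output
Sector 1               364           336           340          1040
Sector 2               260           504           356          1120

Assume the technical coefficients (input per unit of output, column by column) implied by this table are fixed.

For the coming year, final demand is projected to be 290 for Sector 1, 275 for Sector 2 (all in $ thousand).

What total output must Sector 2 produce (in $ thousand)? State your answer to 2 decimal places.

x_2 = 889.38

Technical coefficients a_ij = z_ij / X_j:
  a_11 = 364/1040 = 0.35, a_21 = 260/1040 = 0.25
  a_12 = 336/1120 = 0.30, a_22 = 504/1120 = 0.45
I − A =
  [   0.65    -0.30]
  [  -0.25     0.55]
det(I−A) = (0.65)(0.55) − (-0.30)(-0.25) = 0.2825
adj(I−A) = [[0.55, 0.30], [0.25, 0.65]]
(I − A)⁻¹ = adj(I−A) / det(I−A) ≈
  [   1.9469     1.0619]
  [   0.8850     2.3009]
x = (I − A)⁻¹ d = adj(I−A)·d / det(I−A), with det(I−A) = 0.2825:
  x_1 = (0.55·290 + 0.30·275) / 0.2825 = 242.00 / 0.2825 ≈ 856.64
  x_2 = (0.25·290 + 0.65·275) / 0.2825 = 251.25 / 0.2825 ≈ 889.38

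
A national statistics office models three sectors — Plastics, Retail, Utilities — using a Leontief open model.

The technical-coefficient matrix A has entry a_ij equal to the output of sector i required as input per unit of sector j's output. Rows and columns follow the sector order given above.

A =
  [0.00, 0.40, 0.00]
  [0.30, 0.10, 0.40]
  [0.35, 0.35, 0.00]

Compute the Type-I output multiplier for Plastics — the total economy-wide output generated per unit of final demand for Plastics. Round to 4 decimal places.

I − A =
  [   1.00    -0.40     0.00]
  [  -0.30     0.90    -0.40]
  [  -0.35    -0.35     1.00]
Cofactors of I−A, C_ij = (−1)^(i+j)·(minor ij) (rows/columns in the sector order above):
  C_11 = (0.90)(1.00) − (-0.40)(-0.35) = 0.7600
  C_12 = −[(-0.30)(1.00) − (-0.40)(-0.35)] = 0.4400
  C_13 = (-0.30)(-0.35) − (0.90)(-0.35) = 0.4200
  C_21 = −[(-0.40)(1.00) − (0.00)(-0.35)] = 0.4000
  C_22 = (1.00)(1.00) − (0.00)(-0.35) = 1.0000
  C_23 = −[(1.00)(-0.35) − (-0.40)(-0.35)] = 0.4900
  C_31 = (-0.40)(-0.40) − (0.00)(0.90) = 0.1600
  C_32 = −[(1.00)(-0.40) − (0.00)(-0.30)] = 0.4000
  C_33 = (1.00)(0.90) − (-0.40)(-0.30) = 0.7800
det(I−A) = Σ_j (I−A)_1j·C_1j = (1.00)(0.7600) + (-0.40)(0.4400) + (0.00)(0.4200) = 0.5840
adj(I−A) = Cᵀ =
  [ 0.7600   0.4000   0.1600]
  [ 0.4400   1.0000   0.4000]
  [ 0.4200   0.4900   0.7800]
(I − A)⁻¹ = adj(I−A) / det(I−A) ≈
  [   1.30137     0.68493     0.27397]
  [   0.75342     1.71233     0.68493]
  [   0.71918     0.83904     1.33562]
The output multiplier for sector j is the column-j sum of the Leontief inverse (I − A)⁻¹ = adj(I−A) / det(I−A).
Column P of adj(I−A): (0.7600, 0.4400, 0.4200); det(I−A) = 0.5840.
m_P = (0.7600 + 0.4400 + 0.4200) / 0.5840 = 1.62 / 0.5840 ≈ 2.7740.

m_P = 2.7740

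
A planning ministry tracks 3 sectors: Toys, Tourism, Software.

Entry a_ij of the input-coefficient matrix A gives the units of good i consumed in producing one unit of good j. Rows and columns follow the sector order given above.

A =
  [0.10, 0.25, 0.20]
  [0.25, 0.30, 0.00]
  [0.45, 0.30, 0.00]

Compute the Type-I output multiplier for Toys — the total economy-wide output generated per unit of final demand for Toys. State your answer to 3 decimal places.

m_1 = 2.737

I − A =
  [   0.90    -0.25    -0.20]
  [  -0.25     0.70     0.00]
  [  -0.45    -0.30     1.00]
Cofactors of I−A, C_ij = (−1)^(i+j)·(minor ij) (rows/columns in the sector order above):
  C_11 = (0.70)(1.00) − (0.00)(-0.30) = 0.7000
  C_12 = −[(-0.25)(1.00) − (0.00)(-0.45)] = 0.2500
  C_13 = (-0.25)(-0.30) − (0.70)(-0.45) = 0.3900
  C_21 = −[(-0.25)(1.00) − (-0.20)(-0.30)] = 0.3100
  C_22 = (0.90)(1.00) − (-0.20)(-0.45) = 0.8100
  C_23 = −[(0.90)(-0.30) − (-0.25)(-0.45)] = 0.3825
  C_31 = (-0.25)(0.00) − (-0.20)(0.70) = 0.1400
  C_32 = −[(0.90)(0.00) − (-0.20)(-0.25)] = 0.0500
  C_33 = (0.90)(0.70) − (-0.25)(-0.25) = 0.5675
det(I−A) = Σ_j (I−A)_1j·C_1j = (0.90)(0.7000) + (-0.25)(0.2500) + (-0.20)(0.3900) = 0.4895
adj(I−A) = Cᵀ =
  [ 0.7000   0.3100   0.1400]
  [ 0.2500   0.8100   0.0500]
  [ 0.3900   0.3825   0.5675]
(I − A)⁻¹ = adj(I−A) / det(I−A) ≈
  [   1.4300     0.6333     0.2860]
  [   0.5107     1.6547     0.1021]
  [   0.7967     0.7814     1.1593]
The output multiplier for sector j is the column-j sum of the Leontief inverse (I − A)⁻¹ = adj(I−A) / det(I−A).
Column 1 of adj(I−A): (0.7000, 0.2500, 0.3900); det(I−A) = 0.4895.
m_1 = (0.7000 + 0.2500 + 0.3900) / 0.4895 = 1.34 / 0.4895 ≈ 2.737.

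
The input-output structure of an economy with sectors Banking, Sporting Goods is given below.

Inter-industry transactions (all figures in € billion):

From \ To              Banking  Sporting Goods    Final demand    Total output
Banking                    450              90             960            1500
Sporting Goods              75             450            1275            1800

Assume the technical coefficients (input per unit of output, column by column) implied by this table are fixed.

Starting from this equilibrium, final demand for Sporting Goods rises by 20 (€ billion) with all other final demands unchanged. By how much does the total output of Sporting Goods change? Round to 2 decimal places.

Technical coefficients a_ij = z_ij / X_j:
  a_BB = 450/1500 = 0.30, a_SB = 75/1500 = 0.05
  a_BS = 90/1800 = 0.05, a_SS = 450/1800 = 0.25
I − A =
  [   0.70    -0.05]
  [  -0.05     0.75]
det(I−A) = (0.70)(0.75) − (-0.05)(-0.05) = 0.5225
adj(I−A) = [[0.75, 0.05], [0.05, 0.70]]
(I − A)⁻¹ = adj(I−A) / det(I−A) ≈
  [   1.4354     0.0957]
  [   0.0957     1.3397]
Δx = (I − A)⁻¹ Δd with Δd having +20 in the Sporting Goods component and 0 elsewhere.
So Δx_S = L_SS · (+20), where L_SS = adj(I−A)_SS / det(I−A) = 0.70 / 0.5225.
Δx_S = 0.70 × (+20) / 0.5225 = 14.00 / 0.5225 ≈ 26.79.

Δx_S = 26.79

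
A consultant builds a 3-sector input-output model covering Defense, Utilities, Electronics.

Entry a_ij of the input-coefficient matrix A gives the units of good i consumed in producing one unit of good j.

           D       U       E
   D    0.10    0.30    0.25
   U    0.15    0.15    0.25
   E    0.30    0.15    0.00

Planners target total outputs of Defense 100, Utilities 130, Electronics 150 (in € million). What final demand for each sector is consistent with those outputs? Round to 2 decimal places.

d_D = 13.50, d_U = 58.00, d_E = 100.50

I − A =
  [   0.90    -0.30    -0.25]
  [  -0.15     0.85    -0.25]
  [  -0.30    -0.15     1.00]
d = (I − A) x:
  d_D = (+0.90)·100 + (-0.30)·130 + (-0.25)·150 = 13.50
  d_U = (-0.15)·100 + (+0.85)·130 + (-0.25)·150 = 58.00
  d_E = (-0.30)·100 + (-0.15)·130 + (+1.00)·150 = 100.50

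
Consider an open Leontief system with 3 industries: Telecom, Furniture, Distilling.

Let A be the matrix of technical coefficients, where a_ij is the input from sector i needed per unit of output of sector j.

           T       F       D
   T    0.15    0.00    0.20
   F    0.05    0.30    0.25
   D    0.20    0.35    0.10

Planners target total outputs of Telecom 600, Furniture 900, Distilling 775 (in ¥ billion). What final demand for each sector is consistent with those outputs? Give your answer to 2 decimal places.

I − A =
  [   0.85     0.00    -0.20]
  [  -0.05     0.70    -0.25]
  [  -0.20    -0.35     0.90]
d = (I − A) x:
  d_T = (+0.85)·600 + (+0.00)·900 + (-0.20)·775 = 355.00
  d_F = (-0.05)·600 + (+0.70)·900 + (-0.25)·775 = 406.25
  d_D = (-0.20)·600 + (-0.35)·900 + (+0.90)·775 = 262.50

d_T = 355.00, d_F = 406.25, d_D = 262.50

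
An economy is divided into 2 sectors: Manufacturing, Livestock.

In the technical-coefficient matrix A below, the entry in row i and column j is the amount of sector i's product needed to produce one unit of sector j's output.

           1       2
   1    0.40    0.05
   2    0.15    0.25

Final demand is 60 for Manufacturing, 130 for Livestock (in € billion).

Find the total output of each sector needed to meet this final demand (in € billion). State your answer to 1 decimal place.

x_1 = 116.4, x_2 = 196.6

I − A =
  [   0.60    -0.05]
  [  -0.15     0.75]
det(I−A) = (0.60)(0.75) − (-0.05)(-0.15) = 0.4425
adj(I−A) = [[0.75, 0.05], [0.15, 0.60]]
(I − A)⁻¹ = adj(I−A) / det(I−A) ≈
  [   1.6949     0.1130]
  [   0.3390     1.3559]
x = (I − A)⁻¹ d = adj(I−A)·d / det(I−A), with det(I−A) = 0.4425:
  x_1 = (0.75·60 + 0.05·130) / 0.4425 = 51.50 / 0.4425 ≈ 116.4
  x_2 = (0.15·60 + 0.60·130) / 0.4425 = 87.00 / 0.4425 ≈ 196.6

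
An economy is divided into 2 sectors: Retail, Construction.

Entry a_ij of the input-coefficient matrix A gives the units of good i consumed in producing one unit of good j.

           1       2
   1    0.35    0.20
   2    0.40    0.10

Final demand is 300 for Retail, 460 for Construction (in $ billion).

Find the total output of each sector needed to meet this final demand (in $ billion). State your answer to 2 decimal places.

x_1 = 716.83, x_2 = 829.70

I − A =
  [   0.65    -0.20]
  [  -0.40     0.90]
det(I−A) = (0.65)(0.90) − (-0.20)(-0.40) = 0.5050
adj(I−A) = [[0.90, 0.20], [0.40, 0.65]]
(I − A)⁻¹ = adj(I−A) / det(I−A) ≈
  [   1.7822     0.3960]
  [   0.7921     1.2871]
x = (I − A)⁻¹ d = adj(I−A)·d / det(I−A), with det(I−A) = 0.5050:
  x_1 = (0.90·300 + 0.20·460) / 0.5050 = 362.00 / 0.5050 ≈ 716.83
  x_2 = (0.40·300 + 0.65·460) / 0.5050 = 419.00 / 0.5050 ≈ 829.70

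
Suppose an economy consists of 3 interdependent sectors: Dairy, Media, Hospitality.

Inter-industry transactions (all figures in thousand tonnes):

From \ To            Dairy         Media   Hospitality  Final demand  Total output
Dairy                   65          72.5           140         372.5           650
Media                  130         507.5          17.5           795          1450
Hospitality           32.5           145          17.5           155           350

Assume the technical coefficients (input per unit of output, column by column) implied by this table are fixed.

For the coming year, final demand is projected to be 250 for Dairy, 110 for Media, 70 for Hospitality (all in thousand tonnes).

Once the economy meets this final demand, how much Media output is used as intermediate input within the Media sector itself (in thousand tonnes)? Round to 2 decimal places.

z_22 = 99.98

Technical coefficients a_ij = z_ij / X_j:
  a_11 = 65/650 = 0.10, a_21 = 130/650 = 0.20, a_31 = 32.5/650 = 0.05
  a_12 = 72.5/1450 = 0.05, a_22 = 507.5/1450 = 0.35, a_32 = 145/1450 = 0.10
  a_13 = 140/350 = 0.40, a_23 = 17.5/350 = 0.05, a_33 = 17.5/350 = 0.05
I − A =
  [   0.90    -0.05    -0.40]
  [  -0.20     0.65    -0.05]
  [  -0.05    -0.10     0.95]
Cofactors of I−A, C_ij = (−1)^(i+j)·(minor ij) (rows/columns in the sector order above):
  C_11 = (0.65)(0.95) − (-0.05)(-0.10) = 0.6125
  C_12 = −[(-0.20)(0.95) − (-0.05)(-0.05)] = 0.1925
  C_13 = (-0.20)(-0.10) − (0.65)(-0.05) = 0.0525
  C_21 = −[(-0.05)(0.95) − (-0.40)(-0.10)] = 0.0875
  C_22 = (0.90)(0.95) − (-0.40)(-0.05) = 0.8350
  C_23 = −[(0.90)(-0.10) − (-0.05)(-0.05)] = 0.0925
  C_31 = (-0.05)(-0.05) − (-0.40)(0.65) = 0.2625
  C_32 = −[(0.90)(-0.05) − (-0.40)(-0.20)] = 0.1250
  C_33 = (0.90)(0.65) − (-0.05)(-0.20) = 0.5750
det(I−A) = Σ_j (I−A)_1j·C_1j = (0.90)(0.6125) + (-0.05)(0.1925) + (-0.40)(0.0525) = 0.520625
adj(I−A) = Cᵀ =
  [ 0.6125   0.0875   0.2625]
  [ 0.1925   0.8350   0.1250]
  [ 0.0525   0.0925   0.5750]
(I − A)⁻¹ = adj(I−A) / det(I−A) ≈
  [   1.1765     0.1681     0.5042]
  [   0.3697     1.6038     0.2401]
  [   0.1008     0.1777     1.1044]
First solve x = (I − A)⁻¹ d = adj(I−A)·d / det(I−A); in particular x_2 = (0.1925·250 + 0.8350·110 + 0.1250·70) / 0.520625 = 148.725 / 0.520625 ≈ 285.6663.
Intermediate flow from 2 to 2: z_22 = a_22 · x_2 = 0.35 × 148.725 / 0.520625 = 52.05375 / 0.520625 ≈ 99.98.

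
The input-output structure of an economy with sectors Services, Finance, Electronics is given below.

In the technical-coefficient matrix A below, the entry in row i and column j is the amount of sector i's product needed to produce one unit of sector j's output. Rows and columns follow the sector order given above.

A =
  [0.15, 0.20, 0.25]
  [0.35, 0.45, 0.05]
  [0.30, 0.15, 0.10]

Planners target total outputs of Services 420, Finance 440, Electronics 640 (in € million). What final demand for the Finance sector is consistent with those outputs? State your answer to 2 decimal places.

I − A =
  [   0.85    -0.20    -0.25]
  [  -0.35     0.55    -0.05]
  [  -0.30    -0.15     0.90]
d = (I − A) x:
  d_1 = (+0.85)·420 + (-0.20)·440 + (-0.25)·640 = 109.00
  d_2 = (-0.35)·420 + (+0.55)·440 + (-0.05)·640 = 63.00
  d_3 = (-0.30)·420 + (-0.15)·440 + (+0.90)·640 = 384.00

d_2 = 63.00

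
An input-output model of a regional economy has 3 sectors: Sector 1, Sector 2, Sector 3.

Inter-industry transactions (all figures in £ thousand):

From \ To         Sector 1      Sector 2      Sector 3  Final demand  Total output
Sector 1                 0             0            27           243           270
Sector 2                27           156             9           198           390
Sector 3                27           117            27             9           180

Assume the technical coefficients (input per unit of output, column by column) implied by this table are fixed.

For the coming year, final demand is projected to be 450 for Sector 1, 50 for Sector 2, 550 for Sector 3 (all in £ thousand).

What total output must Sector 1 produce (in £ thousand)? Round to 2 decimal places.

x_1 = 570.09

Technical coefficients a_ij = z_ij / X_j:
  a_11 = 0/270 = 0.00, a_21 = 27/270 = 0.10, a_31 = 27/270 = 0.10
  a_12 = 0/390 = 0.00, a_22 = 156/390 = 0.40, a_32 = 117/390 = 0.30
  a_13 = 27/180 = 0.15, a_23 = 9/180 = 0.05, a_33 = 27/180 = 0.15
I − A =
  [   1.00     0.00    -0.15]
  [  -0.10     0.60    -0.05]
  [  -0.10    -0.30     0.85]
Cofactors of I−A, C_ij = (−1)^(i+j)·(minor ij) (rows/columns in the sector order above):
  C_11 = (0.60)(0.85) − (-0.05)(-0.30) = 0.4950
  C_12 = −[(-0.10)(0.85) − (-0.05)(-0.10)] = 0.0900
  C_13 = (-0.10)(-0.30) − (0.60)(-0.10) = 0.0900
  C_21 = −[(0.00)(0.85) − (-0.15)(-0.30)] = 0.0450
  C_22 = (1.00)(0.85) − (-0.15)(-0.10) = 0.8350
  C_23 = −[(1.00)(-0.30) − (0.00)(-0.10)] = 0.3000
  C_31 = (0.00)(-0.05) − (-0.15)(0.60) = 0.0900
  C_32 = −[(1.00)(-0.05) − (-0.15)(-0.10)] = 0.0650
  C_33 = (1.00)(0.60) − (0.00)(-0.10) = 0.6000
det(I−A) = Σ_j (I−A)_1j·C_1j = (1.00)(0.4950) + (0.00)(0.0900) + (-0.15)(0.0900) = 0.4815
adj(I−A) = Cᵀ =
  [ 0.4950   0.0450   0.0900]
  [ 0.0900   0.8350   0.0650]
  [ 0.0900   0.3000   0.6000]
(I − A)⁻¹ = adj(I−A) / det(I−A) ≈
  [   1.0280     0.0935     0.1869]
  [   0.1869     1.7342     0.1350]
  [   0.1869     0.6231     1.2461]
x = (I − A)⁻¹ d = adj(I−A)·d / det(I−A), with det(I−A) = 0.4815:
  x_1 = (0.4950·450 + 0.0450·50 + 0.0900·550) / 0.4815 = 274.50 / 0.4815 ≈ 570.09
  x_2 = (0.0900·450 + 0.8350·50 + 0.0650·550) / 0.4815 = 118.00 / 0.4815 ≈ 245.07
  x_3 = (0.0900·450 + 0.3000·50 + 0.6000·550) / 0.4815 = 385.50 / 0.4815 ≈ 800.62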